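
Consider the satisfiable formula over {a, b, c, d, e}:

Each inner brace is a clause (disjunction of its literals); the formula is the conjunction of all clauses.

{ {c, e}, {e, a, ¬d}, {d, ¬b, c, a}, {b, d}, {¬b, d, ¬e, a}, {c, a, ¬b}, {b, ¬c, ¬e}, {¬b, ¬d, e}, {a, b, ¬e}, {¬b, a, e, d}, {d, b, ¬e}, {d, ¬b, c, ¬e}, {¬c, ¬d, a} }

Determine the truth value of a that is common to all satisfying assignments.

True

Suppose a = False.
Case c = True:
The clause (¬d) is unit, so d = False.
The clause (b) is unit, so b = True.
The clause (¬e) is unit, so e = False.
But (e) is also a unit clause — contradiction.
That branch fails; take c = False instead.
The clause (e) is unit, so e = True.
The clause (¬b) is unit, so b = False.
But (b) is also a unit clause — contradiction.
Both values of c lead to a conflict.
So every satisfying assignment has a = True.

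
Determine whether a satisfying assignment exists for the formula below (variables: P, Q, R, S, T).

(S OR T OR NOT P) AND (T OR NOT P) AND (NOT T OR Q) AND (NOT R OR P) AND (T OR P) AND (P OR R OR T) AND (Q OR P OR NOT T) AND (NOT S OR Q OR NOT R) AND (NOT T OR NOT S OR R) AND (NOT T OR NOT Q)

Suppose T = true.
From the singleton clause (Q), Q = true.
That conflicts with the unit clause (NOT Q).
Backtrack on T: now try T = false.
From the singleton clause (NOT P), P = false.
That conflicts with the unit clause (P).
Neither T = true nor T = false works.
No assignment satisfies every clause.

Unsatisfiable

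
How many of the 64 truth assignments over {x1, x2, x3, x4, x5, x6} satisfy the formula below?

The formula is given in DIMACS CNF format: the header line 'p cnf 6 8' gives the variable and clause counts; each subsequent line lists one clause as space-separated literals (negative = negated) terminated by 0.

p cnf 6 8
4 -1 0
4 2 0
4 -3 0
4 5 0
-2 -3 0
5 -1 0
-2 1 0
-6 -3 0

There are 2^6 = 64 truth assignments over (x1, x2, x3, x4, x5, x6).
Split on x1. With x1 = True, the clauses containing x1 are satisfied and ¬x1 drops from the rest; 5 of the 2^5 = 32 assignments to the other variables satisfy what remains.
With x1 = False, by the same count on the reduced clause set, 6 assignments work.
(One model: x1=F, x2=F, x3=F, x4=T, x5=F, x6=F.)
Total: 5 + 6 = 11.

11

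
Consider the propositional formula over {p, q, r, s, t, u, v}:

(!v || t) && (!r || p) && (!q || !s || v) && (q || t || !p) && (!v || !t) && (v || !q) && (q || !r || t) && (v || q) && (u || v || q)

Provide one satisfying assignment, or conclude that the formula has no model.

Suppose v = false.
(!q) alone gives q = false.
But (q) is also a unit clause — contradiction.
So v must be the other value — set v = true.
(t) alone gives t = true.
But (!t) is also a unit clause — contradiction.
Either choice for v ends in contradiction.

UNSATISFIABLE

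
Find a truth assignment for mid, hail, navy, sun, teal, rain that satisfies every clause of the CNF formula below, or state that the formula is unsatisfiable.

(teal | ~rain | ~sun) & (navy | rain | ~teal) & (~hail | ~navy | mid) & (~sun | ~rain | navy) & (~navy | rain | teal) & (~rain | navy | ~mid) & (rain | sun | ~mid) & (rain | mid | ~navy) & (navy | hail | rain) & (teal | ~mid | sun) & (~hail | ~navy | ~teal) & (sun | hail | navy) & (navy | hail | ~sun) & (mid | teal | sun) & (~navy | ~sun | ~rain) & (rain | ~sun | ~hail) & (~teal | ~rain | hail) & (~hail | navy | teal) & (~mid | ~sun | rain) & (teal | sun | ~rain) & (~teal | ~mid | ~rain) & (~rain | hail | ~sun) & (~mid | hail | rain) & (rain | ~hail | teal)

mid: 0,  hail: 1,  navy: 0,  sun: 0,  teal: 1,  rain: 1

Branch on teal: set teal = 1.
Branch on navy: set navy = 0.
Unit clause (rain) forces rain = 1.
Unit clause (~sun) forces sun = 0.
Unit clause (~mid) forces mid = 0.
Unit clause (hail) forces hail = 1.
Every clause now holds.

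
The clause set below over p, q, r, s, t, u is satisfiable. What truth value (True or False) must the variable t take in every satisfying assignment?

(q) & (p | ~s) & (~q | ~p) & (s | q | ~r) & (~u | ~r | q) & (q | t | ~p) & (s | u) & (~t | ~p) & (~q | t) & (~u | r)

Suppose t = 0.
From the singleton clause (q), q = 1.
But (~q) is also a unit clause — contradiction.
So every satisfying assignment has t = True.

True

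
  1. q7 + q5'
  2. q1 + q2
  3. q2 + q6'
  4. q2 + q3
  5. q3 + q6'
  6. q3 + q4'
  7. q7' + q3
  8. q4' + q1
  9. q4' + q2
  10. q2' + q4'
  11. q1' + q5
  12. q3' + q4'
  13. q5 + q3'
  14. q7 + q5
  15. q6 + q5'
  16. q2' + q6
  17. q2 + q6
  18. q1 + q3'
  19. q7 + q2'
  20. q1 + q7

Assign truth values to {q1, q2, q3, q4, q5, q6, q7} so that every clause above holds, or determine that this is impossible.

Suppose q7 = 1.
(q3) alone gives q3 = 1.
(q4') alone gives q4 = 0.
(q5) alone gives q5 = 1.
(q6) alone gives q6 = 1.
(q2) alone gives q2 = 1.
(q1) alone gives q1 = 1.
All clauses are satisfied.

q1: 1; q2: 1; q3: 1; q4: 0; q5: 1; q6: 1; q7: 1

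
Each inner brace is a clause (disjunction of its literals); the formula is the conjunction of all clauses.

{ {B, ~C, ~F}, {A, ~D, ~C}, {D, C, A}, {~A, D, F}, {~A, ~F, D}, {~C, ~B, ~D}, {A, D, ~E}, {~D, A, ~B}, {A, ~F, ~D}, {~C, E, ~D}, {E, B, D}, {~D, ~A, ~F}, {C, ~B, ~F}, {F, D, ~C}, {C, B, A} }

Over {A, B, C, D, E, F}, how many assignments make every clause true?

6

There are 2^6 = 64 truth assignments over (A, B, C, D, E, F).
Split on B. With B = 1, the clauses containing B are satisfied and ~B drops from the rest; 3 of the 2^5 = 32 assignments to the other variables satisfy what remains.
With B = 0, by the same count on the reduced clause set, 3 assignments work.
(One model: A=F, B=T, C=T, D=F, E=F, F=T.)
Total: 3 + 3 = 6.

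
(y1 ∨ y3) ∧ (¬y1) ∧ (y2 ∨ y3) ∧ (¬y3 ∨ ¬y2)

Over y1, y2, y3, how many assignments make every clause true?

There are 2^3 = 8 truth assignments over (y1, y2, y3).
Split on y2. With y2 = True, the clauses containing y2 are satisfied and ¬y2 drops from the rest; 0 of the 2^2 = 4 assignments to the other variables satisfy what remains.
With y2 = False, by the same count on the reduced clause set, 1 assignment works.
Total: 0 + 1 = 1.

1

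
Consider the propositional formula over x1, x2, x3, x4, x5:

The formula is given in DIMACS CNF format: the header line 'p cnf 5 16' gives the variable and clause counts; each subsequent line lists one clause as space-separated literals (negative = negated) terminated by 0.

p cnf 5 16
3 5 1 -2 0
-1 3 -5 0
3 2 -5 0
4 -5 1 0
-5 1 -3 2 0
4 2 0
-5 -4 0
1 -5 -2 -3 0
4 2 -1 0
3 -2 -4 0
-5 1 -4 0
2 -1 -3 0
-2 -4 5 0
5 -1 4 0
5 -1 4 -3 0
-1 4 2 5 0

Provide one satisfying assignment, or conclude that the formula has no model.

Branch on x4: set x4 = True.
Unit clause (¬x5) forces x5 = False.
Unit clause (¬x2) forces x2 = False.
Branch on x1: set x1 = False.
All clauses hold; x3 can take either value.

x1=False; x2=False; x3=False; x4=True; x5=False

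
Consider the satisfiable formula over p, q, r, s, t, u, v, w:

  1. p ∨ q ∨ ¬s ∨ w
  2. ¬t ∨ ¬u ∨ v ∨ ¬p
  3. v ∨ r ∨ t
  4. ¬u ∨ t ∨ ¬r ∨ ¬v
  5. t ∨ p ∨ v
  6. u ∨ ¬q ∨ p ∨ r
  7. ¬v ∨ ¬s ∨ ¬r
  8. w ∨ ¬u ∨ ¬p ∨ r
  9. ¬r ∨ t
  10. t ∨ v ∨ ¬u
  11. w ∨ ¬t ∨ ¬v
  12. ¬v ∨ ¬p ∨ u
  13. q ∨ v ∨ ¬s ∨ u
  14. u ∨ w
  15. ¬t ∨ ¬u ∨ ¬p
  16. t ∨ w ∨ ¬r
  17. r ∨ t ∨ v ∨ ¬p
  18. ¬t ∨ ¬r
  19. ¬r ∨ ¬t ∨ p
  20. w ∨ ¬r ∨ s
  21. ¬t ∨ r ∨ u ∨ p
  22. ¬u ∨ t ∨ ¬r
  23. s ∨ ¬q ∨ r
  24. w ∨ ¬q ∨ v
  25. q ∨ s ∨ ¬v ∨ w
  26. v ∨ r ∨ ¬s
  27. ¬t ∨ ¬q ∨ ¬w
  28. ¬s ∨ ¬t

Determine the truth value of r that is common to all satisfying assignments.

Suppose r = True.
Unit clause (t) forces t = True.
But (¬t) is also a unit clause — contradiction.
So every satisfying assignment has r = False.

False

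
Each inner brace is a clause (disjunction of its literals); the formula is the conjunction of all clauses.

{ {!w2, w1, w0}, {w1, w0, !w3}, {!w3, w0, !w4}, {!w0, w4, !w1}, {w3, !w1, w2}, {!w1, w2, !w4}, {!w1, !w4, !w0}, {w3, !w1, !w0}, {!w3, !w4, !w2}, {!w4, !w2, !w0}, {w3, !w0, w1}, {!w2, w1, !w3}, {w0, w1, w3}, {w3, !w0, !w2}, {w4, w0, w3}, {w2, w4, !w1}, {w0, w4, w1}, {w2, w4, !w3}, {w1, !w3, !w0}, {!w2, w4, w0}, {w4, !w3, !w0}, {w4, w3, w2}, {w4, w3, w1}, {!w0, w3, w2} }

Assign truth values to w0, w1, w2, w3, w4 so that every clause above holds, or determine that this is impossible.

Try w2 = true.
Try w1 = true.
Try w0 = false.
The clause (w4) is unit, so w4 = true.
The clause (!w3) is unit, so w3 = false.
This assignment satisfies each clause.

w0=false, w1=true, w2=true, w3=false, w4=true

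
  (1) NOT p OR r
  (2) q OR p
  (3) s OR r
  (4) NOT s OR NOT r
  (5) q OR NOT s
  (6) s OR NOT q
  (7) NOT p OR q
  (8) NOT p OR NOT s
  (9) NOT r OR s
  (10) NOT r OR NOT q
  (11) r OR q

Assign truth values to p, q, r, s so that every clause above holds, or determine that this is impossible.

p=false; q=true; r=false; s=true

Branch on p: set p = false.
(q) alone gives q = true.
(s) alone gives s = true.
(NOT r) alone gives r = false.
This assignment satisfies each clause.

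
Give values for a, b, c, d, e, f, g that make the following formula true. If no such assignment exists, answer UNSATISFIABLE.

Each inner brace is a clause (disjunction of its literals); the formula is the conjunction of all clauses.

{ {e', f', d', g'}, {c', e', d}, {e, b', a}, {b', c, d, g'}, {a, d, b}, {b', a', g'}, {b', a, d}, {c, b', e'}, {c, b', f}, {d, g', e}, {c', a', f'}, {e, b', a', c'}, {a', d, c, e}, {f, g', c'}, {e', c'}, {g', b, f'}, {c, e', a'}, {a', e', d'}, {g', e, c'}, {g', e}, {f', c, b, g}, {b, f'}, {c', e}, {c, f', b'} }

a=0,  b=0,  c=0,  d=1,  e=1,  f=0,  g=0

Branch on e: set e = 1.
(c') alone gives c = 0.
(b') alone gives b = 0.
(a') alone gives a = 0.
(d) alone gives d = 1.
(f') alone gives f = 0.
Every clause is now satisfied; g is unconstrained.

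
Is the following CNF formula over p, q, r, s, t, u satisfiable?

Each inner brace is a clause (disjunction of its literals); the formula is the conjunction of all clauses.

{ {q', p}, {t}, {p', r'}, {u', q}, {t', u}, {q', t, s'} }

Satisfiable

From the singleton clause (t), t = 1.
From the singleton clause (u), u = 1.
From the singleton clause (q), q = 1.
From the singleton clause (p), p = 1.
From the singleton clause (r'), r = 0.
Every clause is now satisfied; s is unconstrained.
A satisfying assignment: p=1; q=1; r=0; s=0; t=1; u=1.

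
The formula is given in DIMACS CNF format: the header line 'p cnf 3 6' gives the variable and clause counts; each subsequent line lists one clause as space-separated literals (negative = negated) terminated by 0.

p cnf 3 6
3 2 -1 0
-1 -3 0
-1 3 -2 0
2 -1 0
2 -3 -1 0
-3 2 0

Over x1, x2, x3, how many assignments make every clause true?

There are 2^3 = 8 truth assignments over (x1, x2, x3).
Check each against the 6 clauses (columns in the order x1, x2, x3):
  F F F  ✓ satisfies all
  F F T  ✗ fails (¬x3 ∨ x2)
  F T F  ✓ satisfies all
  F T T  ✓ satisfies all
  T F F  ✗ fails (x3 ∨ x2 ∨ ¬x1)
  T F T  ✗ fails (¬x1 ∨ ¬x3)
  T T F  ✗ fails (¬x1 ∨ x3 ∨ ¬x2)
  T T T  ✗ fails (¬x1 ∨ ¬x3)
3 of the 8 rows are models.

3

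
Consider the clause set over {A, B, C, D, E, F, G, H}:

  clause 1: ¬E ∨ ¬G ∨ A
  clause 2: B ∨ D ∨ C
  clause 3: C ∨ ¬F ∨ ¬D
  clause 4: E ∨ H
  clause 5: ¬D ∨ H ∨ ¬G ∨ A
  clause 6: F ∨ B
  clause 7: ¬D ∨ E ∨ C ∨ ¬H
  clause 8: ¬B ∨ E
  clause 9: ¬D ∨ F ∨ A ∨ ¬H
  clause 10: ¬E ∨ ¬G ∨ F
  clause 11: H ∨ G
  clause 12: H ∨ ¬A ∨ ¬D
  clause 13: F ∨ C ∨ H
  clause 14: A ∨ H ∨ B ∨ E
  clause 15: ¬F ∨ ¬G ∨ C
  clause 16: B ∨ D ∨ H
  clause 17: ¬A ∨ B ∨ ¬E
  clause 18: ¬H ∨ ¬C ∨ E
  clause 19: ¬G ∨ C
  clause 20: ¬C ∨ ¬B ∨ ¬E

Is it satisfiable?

Satisfiable

Try E = True.
Try G = False.
The clause (H) is unit, so H = True.
Try F = True.
Try C = False.
The clause (¬D) is unit, so D = False.
The clause (B) is unit, so B = True.
All clauses hold; A can take either value.
A satisfying assignment: A: False,  B: True,  C: False,  D: False,  E: True,  F: True,  G: False,  H: True.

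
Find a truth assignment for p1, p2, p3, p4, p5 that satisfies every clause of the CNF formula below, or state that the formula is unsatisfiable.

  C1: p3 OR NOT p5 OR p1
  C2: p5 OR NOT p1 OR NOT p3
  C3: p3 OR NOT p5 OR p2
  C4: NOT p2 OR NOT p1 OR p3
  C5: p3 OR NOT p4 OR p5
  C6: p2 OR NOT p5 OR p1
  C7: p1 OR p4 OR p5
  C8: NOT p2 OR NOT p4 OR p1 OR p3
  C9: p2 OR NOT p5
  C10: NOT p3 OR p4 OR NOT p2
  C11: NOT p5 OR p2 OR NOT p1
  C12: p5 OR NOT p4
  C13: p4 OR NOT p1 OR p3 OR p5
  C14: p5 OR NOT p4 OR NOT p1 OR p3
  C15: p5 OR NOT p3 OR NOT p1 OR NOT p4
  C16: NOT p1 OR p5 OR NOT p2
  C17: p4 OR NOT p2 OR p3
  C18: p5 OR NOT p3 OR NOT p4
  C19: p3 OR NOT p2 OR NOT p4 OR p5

Branch on p2: set p2 = true.
Branch on p1: set p1 = true.
The clause (p3) is unit, so p3 = true.
The clause (p5) is unit, so p5 = true.
The clause (p4) is unit, so p4 = true.
All clauses are satisfied.

p1: true, p2: true, p3: true, p4: true, p5: true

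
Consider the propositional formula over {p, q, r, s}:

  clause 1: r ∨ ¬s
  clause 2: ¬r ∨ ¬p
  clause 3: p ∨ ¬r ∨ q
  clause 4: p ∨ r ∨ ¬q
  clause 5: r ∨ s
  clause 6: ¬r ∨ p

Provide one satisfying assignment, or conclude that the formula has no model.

UNSATISFIABLE

Branch on r: set r = True.
The clause (¬p) is unit, so p = False.
That conflicts with the unit clause (p).
That branch fails; take r = False instead.
The clause (¬s) is unit, so s = False.
That conflicts with the unit clause (s).
Neither r = True nor r = False works.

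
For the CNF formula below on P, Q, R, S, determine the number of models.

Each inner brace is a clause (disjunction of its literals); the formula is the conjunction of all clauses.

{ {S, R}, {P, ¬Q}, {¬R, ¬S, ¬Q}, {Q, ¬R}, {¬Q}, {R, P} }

There are 2^4 = 16 truth assignments over (P, Q, R, S).
Check each against the 6 clauses (columns in the order P, Q, R, S):
  F F F F  ✗ fails (S ∨ R)
  F F F T  ✗ fails (R ∨ P)
  F F T F  ✗ fails (Q ∨ ¬R)
  F F T T  ✗ fails (Q ∨ ¬R)
  F T F F  ✗ fails (S ∨ R)
  F T F T  ✗ fails (P ∨ ¬Q)
  F T T F  ✗ fails (P ∨ ¬Q)
  F T T T  ✗ fails (P ∨ ¬Q)
  T F F F  ✗ fails (S ∨ R)
  T F F T  ✓ satisfies all
  T F T F  ✗ fails (Q ∨ ¬R)
  T F T T  ✗ fails (Q ∨ ¬R)
  T T F F  ✗ fails (S ∨ R)
  T T F T  ✗ fails (¬Q)
  T T T F  ✗ fails (¬Q)
  T T T T  ✗ fails (¬R ∨ ¬S ∨ ¬Q)
1 of the 16 rows is a model.

1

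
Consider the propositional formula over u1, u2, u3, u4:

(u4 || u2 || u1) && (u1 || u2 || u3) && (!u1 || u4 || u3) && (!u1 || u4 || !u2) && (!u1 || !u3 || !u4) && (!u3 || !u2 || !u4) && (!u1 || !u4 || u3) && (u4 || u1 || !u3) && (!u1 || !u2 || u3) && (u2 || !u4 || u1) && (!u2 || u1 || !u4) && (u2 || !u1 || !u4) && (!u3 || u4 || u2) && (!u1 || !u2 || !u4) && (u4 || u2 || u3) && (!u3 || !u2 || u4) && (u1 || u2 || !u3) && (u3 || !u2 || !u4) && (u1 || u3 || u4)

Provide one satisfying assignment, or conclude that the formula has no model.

UNSATISFIABLE

Suppose u4 = true.
Suppose u1 = false.
(u2) alone gives u2 = true.
That conflicts with the unit clause (!u2).
So u1 must be the other value — set u1 = true.
(!u3) alone gives u3 = false.
That conflicts with the unit clause (u3).
Neither u1 = true nor u1 = false works.
So u4 must be the other value — set u4 = false.
Suppose u2 = true.
(!u1) alone gives u1 = false.
(!u3) alone gives u3 = false.
That conflicts with the unit clause (u3).
So u2 must be the other value — set u2 = false.
(u1) alone gives u1 = true.
(u3) alone gives u3 = true.
That conflicts with the unit clause (!u3).
Neither u2 = true nor u2 = false works.
Neither u4 = true nor u4 = false works.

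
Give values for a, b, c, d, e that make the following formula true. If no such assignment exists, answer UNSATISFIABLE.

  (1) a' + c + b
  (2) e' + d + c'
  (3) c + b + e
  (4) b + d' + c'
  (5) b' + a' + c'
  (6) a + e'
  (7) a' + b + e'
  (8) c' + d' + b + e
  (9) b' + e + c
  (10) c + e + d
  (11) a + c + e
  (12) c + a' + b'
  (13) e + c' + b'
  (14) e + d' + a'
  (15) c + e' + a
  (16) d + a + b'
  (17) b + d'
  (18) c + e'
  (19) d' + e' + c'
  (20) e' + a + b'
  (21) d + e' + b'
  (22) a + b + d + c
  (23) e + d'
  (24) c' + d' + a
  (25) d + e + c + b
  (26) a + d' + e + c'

Try a = 0.
The clause (e') is unit, so e = 0.
The clause (c) is unit, so c = 1.
The clause (b') is unit, so b = 0.
The clause (d') is unit, so d = 0.
Every clause now holds.

a: 0,  b: 0,  c: 1,  d: 0,  e: 0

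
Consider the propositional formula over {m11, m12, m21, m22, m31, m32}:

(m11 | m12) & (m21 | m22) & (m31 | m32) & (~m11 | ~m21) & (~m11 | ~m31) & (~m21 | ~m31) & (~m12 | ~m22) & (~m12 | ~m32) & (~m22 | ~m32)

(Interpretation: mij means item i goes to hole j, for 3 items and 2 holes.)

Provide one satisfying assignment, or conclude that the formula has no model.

UNSATISFIABLE

Try m11 = 1.
The clause (~m21) is unit, so m21 = 0.
The clause (m22) is unit, so m22 = 1.
The clause (~m31) is unit, so m31 = 0.
The clause (m32) is unit, so m32 = 1.
But (~m32) is also a unit clause — contradiction.
So m11 must be the other value — set m11 = 0.
The clause (m12) is unit, so m12 = 1.
The clause (~m22) is unit, so m22 = 0.
The clause (m21) is unit, so m21 = 1.
The clause (~m31) is unit, so m31 = 0.
The clause (m32) is unit, so m32 = 1.
But (~m32) is also a unit clause — contradiction.
Both values of m11 lead to a conflict.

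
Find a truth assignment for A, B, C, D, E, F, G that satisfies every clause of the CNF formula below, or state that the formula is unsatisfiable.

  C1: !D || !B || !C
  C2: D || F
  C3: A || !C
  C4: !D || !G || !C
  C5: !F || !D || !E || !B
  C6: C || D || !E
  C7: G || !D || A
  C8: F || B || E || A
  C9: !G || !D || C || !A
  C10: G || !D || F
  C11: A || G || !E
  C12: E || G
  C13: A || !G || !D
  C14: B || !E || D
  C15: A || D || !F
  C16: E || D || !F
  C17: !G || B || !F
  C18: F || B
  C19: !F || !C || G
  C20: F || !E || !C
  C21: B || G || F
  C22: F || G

A: true; B: true; C: true; D: false; E: true; F: true; G: true

Branch on D: set D = false.
From the singleton clause (F), F = true.
From the singleton clause (A), A = true.
From the singleton clause (E), E = true.
From the singleton clause (C), C = true.
From the singleton clause (B), B = true.
From the singleton clause (G), G = true.
Every clause now holds.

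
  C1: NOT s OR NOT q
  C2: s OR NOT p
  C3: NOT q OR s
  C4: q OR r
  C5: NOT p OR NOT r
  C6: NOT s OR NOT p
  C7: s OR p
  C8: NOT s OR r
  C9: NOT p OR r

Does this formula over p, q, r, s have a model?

Suppose s = true.
From the singleton clause (NOT q), q = false.
From the singleton clause (r), r = true.
From the singleton clause (NOT p), p = false.
All clauses are satisfied.
A satisfying assignment: p ↦ false, q ↦ false, r ↦ true, s ↦ true.

Satisfiable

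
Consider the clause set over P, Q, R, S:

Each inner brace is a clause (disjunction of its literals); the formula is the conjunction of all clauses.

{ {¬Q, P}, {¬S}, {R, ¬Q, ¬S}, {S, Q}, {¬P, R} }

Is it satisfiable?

Yes, satisfiable

Unit clause (¬S) forces S = False.
Unit clause (Q) forces Q = True.
Unit clause (P) forces P = True.
Unit clause (R) forces R = True.
This assignment satisfies each clause.
A satisfying assignment: P: True, Q: True, R: True, S: False.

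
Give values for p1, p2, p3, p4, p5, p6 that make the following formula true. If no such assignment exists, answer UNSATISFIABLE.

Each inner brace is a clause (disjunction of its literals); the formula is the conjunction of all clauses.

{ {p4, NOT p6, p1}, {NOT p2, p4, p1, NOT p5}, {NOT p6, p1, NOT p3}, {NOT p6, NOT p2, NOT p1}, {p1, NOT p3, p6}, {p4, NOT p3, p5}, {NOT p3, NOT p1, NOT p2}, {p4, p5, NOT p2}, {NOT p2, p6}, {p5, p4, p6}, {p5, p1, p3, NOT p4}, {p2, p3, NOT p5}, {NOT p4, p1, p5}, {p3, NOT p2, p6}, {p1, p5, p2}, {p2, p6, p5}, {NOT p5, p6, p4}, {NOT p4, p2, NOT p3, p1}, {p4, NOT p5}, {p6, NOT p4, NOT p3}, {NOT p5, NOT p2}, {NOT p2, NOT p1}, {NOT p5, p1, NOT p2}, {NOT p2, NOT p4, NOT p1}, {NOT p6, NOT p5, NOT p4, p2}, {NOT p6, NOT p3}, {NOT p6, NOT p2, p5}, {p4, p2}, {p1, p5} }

Suppose p2 = false.
From the singleton clause (p4), p4 = true.
Suppose p3 = false.
From the singleton clause (NOT p5), p5 = false.
From the singleton clause (p1), p1 = true.
From the singleton clause (p6), p6 = true.
This assignment satisfies each clause.

p1 ↦ true; p2 ↦ false; p3 ↦ false; p4 ↦ true; p5 ↦ false; p6 ↦ true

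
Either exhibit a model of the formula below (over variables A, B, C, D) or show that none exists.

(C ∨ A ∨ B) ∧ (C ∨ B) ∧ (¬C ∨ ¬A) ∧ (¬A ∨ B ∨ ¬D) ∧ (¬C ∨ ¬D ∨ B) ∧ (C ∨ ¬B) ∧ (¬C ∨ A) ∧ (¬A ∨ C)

Branch on C: set C = True.
Unit clause (¬A) forces A = False.
Now (A) is unsatisfied and unit — conflict.
So C must be the other value — set C = False.
Unit clause (B) forces B = True.
Now (¬B) is unsatisfied and unit — conflict.
Both values of C lead to a conflict.

UNSATISFIABLE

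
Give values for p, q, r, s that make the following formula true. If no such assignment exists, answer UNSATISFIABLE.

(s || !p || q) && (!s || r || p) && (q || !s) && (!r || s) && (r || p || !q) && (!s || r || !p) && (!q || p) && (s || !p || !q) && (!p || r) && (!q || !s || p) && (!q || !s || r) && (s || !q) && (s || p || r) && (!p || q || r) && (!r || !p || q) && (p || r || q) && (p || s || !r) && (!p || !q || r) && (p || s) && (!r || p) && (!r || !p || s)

p: true; q: true; r: true; s: true

Case q = true:
From the singleton clause (p), p = true.
From the singleton clause (s), s = true.
From the singleton clause (r), r = true.
This assignment satisfies each clause.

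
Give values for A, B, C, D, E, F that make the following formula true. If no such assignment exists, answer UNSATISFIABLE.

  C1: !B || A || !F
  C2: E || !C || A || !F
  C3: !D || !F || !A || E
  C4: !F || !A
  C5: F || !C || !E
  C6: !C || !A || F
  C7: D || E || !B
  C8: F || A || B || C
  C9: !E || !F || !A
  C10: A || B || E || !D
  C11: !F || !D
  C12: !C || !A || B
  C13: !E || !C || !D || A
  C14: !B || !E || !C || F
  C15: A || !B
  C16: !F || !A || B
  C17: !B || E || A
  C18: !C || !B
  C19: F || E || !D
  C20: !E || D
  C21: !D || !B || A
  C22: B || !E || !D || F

A ↦ true; B ↦ false; C ↦ false; D ↦ false; E ↦ false; F ↦ false

Try F = false.
Try C = false.
Try A = true.
Try E = false.
From the singleton clause (!D), D = false.
From the singleton clause (!B), B = false.
This assignment satisfies each clause.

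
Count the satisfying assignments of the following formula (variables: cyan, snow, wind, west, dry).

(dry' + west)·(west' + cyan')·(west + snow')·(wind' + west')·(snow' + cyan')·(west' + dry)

There are 2^5 = 32 truth assignments over (cyan, snow, wind, west, dry).
Split on west. With west = 1, the clauses containing west are satisfied and west' drops from the rest; 2 of the 2^4 = 16 assignments to the other variables satisfy what remains.
With west = 0, by the same count on the reduced clause set, 4 assignments work.
(One model: cyan=F, snow=F, wind=F, west=F, dry=F.)
Total: 2 + 4 = 6.

6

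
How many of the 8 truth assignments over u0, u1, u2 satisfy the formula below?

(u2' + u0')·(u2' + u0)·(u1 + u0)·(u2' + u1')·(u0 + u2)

There are 2^3 = 8 truth assignments over (u0, u1, u2).
Check each against the 5 clauses (columns in the order u0, u1, u2):
  F F F  ✗ fails (u1 + u0)
  F F T  ✗ fails (u2' + u0)
  F T F  ✗ fails (u0 + u2)
  F T T  ✗ fails (u2' + u0)
  T F F  ✓ satisfies all
  T F T  ✗ fails (u2' + u0')
  T T F  ✓ satisfies all
  T T T  ✗ fails (u2' + u0')
2 of the 8 rows are models.

2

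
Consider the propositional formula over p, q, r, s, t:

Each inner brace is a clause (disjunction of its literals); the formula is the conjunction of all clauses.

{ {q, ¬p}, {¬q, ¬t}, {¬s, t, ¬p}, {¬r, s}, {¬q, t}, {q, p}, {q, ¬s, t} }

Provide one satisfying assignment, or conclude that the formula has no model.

Branch on q: set q = True.
The clause (¬t) is unit, so t = False.
But (t) is also a unit clause — contradiction.
Backtrack on q: now try q = False.
The clause (¬p) is unit, so p = False.
But (p) is also a unit clause — contradiction.
Neither q = True nor q = False works.

UNSATISFIABLE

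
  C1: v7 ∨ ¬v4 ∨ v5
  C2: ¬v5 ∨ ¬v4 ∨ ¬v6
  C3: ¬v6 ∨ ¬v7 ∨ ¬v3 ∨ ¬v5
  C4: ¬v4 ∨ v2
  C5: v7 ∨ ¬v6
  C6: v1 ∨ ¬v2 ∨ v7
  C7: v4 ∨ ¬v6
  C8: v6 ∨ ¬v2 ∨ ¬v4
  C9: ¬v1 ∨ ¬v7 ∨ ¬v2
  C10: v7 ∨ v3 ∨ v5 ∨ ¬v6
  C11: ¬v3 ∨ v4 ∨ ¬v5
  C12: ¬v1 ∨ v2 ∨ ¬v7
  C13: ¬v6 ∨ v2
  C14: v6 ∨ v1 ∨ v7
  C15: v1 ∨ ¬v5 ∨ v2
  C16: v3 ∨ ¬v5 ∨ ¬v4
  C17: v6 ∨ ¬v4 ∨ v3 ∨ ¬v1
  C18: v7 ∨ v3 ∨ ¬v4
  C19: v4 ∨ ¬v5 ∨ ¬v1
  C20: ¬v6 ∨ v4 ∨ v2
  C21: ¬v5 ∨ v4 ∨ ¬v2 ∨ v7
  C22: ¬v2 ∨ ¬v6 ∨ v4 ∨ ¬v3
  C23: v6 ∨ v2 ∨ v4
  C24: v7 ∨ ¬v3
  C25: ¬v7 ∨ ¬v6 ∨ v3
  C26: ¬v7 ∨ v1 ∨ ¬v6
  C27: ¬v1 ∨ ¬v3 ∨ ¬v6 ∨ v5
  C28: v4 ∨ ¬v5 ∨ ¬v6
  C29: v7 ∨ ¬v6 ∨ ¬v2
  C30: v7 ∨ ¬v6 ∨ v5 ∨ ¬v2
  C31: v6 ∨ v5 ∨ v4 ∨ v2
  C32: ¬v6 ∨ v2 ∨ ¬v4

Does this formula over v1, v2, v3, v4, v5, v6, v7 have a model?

Try v4 = False.
(¬v6) alone gives v6 = False.
(v2) alone gives v2 = True.
Try v1 = True.
(¬v7) alone gives v7 = False.
(¬v5) alone gives v5 = False.
(¬v3) alone gives v3 = False.
All clauses are satisfied.
A satisfying assignment: v1 ↦ True, v2 ↦ True, v3 ↦ False, v4 ↦ False, v5 ↦ False, v6 ↦ False, v7 ↦ False.

Yes, satisfiable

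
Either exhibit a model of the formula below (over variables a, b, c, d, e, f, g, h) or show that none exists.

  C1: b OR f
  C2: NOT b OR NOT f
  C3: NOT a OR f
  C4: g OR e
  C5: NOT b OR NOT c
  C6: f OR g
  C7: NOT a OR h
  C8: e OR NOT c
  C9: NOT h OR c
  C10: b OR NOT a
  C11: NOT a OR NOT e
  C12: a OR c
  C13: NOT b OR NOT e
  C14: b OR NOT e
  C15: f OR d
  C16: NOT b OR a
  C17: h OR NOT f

Try b = true.
(NOT f) alone gives f = false.
(NOT a) alone gives a = false.
That conflicts with the unit clause (a).
Undo b and try b = false.
(f) alone gives f = true.
(NOT a) alone gives a = false.
(c) alone gives c = true.
(e) alone gives e = true.
That conflicts with the unit clause (NOT e).
Neither b = true nor b = false works.

UNSATISFIABLE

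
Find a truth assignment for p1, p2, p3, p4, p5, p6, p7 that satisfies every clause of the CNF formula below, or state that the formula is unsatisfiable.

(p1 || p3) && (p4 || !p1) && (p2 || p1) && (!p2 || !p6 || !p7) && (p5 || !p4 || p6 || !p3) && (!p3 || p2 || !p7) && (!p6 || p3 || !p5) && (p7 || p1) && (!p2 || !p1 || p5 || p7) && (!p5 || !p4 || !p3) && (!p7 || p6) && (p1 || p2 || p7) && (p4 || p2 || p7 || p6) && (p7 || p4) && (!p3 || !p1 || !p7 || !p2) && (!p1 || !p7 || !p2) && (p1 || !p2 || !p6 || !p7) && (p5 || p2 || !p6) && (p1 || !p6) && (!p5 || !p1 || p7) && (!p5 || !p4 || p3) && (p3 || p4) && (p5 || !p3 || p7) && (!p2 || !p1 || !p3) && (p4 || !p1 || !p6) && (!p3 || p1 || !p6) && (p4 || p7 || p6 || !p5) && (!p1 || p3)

Case p1 = true:
From the singleton clause (p4), p4 = true.
From the singleton clause (p3), p3 = true.
From the singleton clause (!p5), p5 = false.
From the singleton clause (p6), p6 = true.
From the singleton clause (p2), p2 = true.
That conflicts with the unit clause (!p2).
Backtrack on p1: now try p1 = false.
From the singleton clause (p3), p3 = true.
From the singleton clause (p2), p2 = true.
From the singleton clause (p7), p7 = true.
From the singleton clause (!p6), p6 = false.
That conflicts with the unit clause (p6).
Either choice for p1 ends in contradiction.

UNSATISFIABLE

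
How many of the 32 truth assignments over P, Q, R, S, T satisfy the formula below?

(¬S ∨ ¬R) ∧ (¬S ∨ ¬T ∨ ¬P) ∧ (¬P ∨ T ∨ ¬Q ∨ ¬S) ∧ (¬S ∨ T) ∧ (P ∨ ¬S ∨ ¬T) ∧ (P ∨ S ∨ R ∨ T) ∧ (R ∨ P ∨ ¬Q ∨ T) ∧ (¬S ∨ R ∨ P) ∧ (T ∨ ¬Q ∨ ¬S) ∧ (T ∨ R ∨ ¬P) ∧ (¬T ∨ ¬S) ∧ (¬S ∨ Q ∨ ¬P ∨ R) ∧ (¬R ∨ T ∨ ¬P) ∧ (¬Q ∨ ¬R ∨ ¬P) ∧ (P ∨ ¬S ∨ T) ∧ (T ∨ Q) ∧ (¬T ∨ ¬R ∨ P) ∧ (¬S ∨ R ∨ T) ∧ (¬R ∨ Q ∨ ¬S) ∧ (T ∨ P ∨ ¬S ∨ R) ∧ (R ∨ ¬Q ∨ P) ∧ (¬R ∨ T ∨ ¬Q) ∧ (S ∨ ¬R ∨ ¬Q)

4

There are 2^5 = 32 truth assignments over (P, Q, R, S, T).
Split on R. With R = True, the clauses containing R are satisfied and ¬R drops from the rest; 1 of the 2^4 = 16 assignments to the other variables satisfy what remains.
With R = False, by the same count on the reduced clause set, 3 assignments work.
(One model: P=F, Q=F, R=F, S=F, T=T.)
Total: 1 + 3 = 4.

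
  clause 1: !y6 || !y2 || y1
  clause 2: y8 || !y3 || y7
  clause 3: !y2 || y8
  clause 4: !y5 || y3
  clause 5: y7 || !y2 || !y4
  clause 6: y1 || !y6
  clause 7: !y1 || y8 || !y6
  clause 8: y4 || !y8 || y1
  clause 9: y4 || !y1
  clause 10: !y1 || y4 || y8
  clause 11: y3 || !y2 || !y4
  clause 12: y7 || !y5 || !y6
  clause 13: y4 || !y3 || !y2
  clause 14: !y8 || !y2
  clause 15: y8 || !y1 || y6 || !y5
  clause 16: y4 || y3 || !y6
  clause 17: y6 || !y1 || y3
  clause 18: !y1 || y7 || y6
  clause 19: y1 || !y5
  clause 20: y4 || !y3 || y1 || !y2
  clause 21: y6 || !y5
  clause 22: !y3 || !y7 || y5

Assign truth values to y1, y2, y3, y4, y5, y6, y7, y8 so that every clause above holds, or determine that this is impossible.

y1 ↦ true,  y2 ↦ false,  y3 ↦ false,  y4 ↦ true,  y5 ↦ false,  y6 ↦ true,  y7 ↦ true,  y8 ↦ true

Branch on y2: set y2 = false.
Branch on y5: set y5 = false.
Branch on y1: set y1 = true.
The clause (y4) is unit, so y4 = true.
Branch on y8: set y8 = true.
Branch on y6: set y6 = true.
Branch on y3: set y3 = false.
Every clause is now satisfied; y7 is unconstrained.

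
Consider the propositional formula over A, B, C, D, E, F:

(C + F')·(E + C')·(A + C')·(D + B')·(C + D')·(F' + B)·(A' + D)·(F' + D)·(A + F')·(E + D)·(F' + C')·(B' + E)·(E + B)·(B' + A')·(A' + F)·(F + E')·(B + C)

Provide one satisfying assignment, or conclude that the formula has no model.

Suppose C = 1.
The clause (E) is unit, so E = 1.
The clause (A) is unit, so A = 1.
The clause (D) is unit, so D = 1.
The clause (F') is unit, so F = 0.
Now (F) is unsatisfied and unit — conflict.
Undo C and try C = 0.
The clause (F') is unit, so F = 0.
The clause (D') is unit, so D = 0.
The clause (B') is unit, so B = 0.
Now (B) is unsatisfied and unit — conflict.
Neither C = 1 nor C = 0 works.

UNSATISFIABLE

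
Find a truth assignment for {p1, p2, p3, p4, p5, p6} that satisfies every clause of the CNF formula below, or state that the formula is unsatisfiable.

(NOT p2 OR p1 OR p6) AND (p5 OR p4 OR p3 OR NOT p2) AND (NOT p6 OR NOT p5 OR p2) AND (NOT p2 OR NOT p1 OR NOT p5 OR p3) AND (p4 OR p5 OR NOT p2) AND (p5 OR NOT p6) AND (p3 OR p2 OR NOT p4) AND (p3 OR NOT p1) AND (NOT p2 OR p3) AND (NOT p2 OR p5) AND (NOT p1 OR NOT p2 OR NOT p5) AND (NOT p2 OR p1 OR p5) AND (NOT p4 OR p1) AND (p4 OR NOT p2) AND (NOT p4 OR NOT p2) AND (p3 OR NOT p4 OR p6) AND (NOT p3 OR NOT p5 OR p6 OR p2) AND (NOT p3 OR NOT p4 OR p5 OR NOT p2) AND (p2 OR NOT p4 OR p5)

p1=false, p2=false, p3=false, p4=false, p5=true, p6=false

Suppose p5 = true.
Suppose p6 = false.
Suppose p2 = false.
From the singleton clause (NOT p3), p3 = false.
From the singleton clause (NOT p4), p4 = false.
From the singleton clause (NOT p1), p1 = false.
All clauses are satisfied.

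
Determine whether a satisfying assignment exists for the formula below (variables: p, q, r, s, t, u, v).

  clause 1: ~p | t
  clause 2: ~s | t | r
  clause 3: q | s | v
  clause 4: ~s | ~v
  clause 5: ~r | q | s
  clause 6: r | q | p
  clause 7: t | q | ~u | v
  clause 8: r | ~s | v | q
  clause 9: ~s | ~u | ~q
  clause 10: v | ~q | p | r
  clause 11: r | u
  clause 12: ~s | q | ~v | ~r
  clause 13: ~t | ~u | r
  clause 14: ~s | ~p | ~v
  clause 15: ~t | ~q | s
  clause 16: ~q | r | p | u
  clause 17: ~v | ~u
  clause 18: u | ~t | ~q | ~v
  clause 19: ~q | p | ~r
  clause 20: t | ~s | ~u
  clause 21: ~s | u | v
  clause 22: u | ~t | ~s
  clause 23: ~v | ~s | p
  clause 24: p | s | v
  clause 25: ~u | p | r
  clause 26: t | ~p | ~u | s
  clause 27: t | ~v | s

Suppose p = 1.
From the singleton clause (t), t = 1.
Suppose s = 1.
From the singleton clause (~v), v = 0.
From the singleton clause (u), u = 1.
From the singleton clause (~q), q = 0.
From the singleton clause (r), r = 1.
Every clause now holds.
A satisfying assignment: p ↦ 1, q ↦ 0, r ↦ 1, s ↦ 1, t ↦ 1, u ↦ 1, v ↦ 0.

Yes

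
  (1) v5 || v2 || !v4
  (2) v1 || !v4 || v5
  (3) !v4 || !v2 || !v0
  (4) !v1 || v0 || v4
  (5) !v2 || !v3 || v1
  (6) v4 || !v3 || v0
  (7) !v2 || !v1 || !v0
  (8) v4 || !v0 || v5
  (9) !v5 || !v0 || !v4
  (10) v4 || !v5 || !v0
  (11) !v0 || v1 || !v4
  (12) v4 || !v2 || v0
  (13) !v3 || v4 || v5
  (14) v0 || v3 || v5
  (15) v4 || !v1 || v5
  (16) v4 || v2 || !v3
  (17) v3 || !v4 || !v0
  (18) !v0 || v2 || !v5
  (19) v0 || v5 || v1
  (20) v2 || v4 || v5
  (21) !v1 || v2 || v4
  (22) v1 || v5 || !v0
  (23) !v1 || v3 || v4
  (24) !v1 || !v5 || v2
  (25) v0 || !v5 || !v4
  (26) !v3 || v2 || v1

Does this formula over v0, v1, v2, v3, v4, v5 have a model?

Yes

Suppose v5 = true.
Suppose v0 = false.
From the singleton clause (!v4), v4 = false.
From the singleton clause (!v1), v1 = false.
From the singleton clause (!v3), v3 = false.
From the singleton clause (!v2), v2 = false.
Every clause now holds.
A satisfying assignment: v0: false, v1: false, v2: false, v3: false, v4: false, v5: true.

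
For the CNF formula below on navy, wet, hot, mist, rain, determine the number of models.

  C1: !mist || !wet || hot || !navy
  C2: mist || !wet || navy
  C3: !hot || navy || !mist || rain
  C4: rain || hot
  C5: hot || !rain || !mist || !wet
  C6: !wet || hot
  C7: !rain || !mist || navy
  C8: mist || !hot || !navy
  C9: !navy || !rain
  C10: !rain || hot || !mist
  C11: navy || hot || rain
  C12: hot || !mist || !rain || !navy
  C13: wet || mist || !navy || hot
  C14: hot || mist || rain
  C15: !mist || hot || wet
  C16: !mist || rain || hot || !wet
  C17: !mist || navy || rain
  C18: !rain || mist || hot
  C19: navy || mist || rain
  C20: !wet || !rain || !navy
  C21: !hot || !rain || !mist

There are 2^5 = 32 truth assignments over (navy, wet, hot, mist, rain).
Split on navy. With navy = true, the clauses containing navy are satisfied and !navy drops from the rest; 2 of the 2^4 = 16 assignments to the other variables satisfy what remains.
With navy = false, by the same count on the reduced clause set, 1 assignment works.
Total: 2 + 1 = 3.

3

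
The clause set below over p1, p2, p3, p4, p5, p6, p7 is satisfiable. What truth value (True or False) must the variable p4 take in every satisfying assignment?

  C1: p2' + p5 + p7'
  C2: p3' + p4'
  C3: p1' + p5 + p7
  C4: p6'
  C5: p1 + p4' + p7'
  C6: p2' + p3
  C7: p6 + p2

False

Suppose p4 = 1.
The clause (p3') is unit, so p3 = 0.
The clause (p6') is unit, so p6 = 0.
The clause (p2') is unit, so p2 = 0.
But (p2) is also a unit clause — contradiction.
So every satisfying assignment has p4 = False.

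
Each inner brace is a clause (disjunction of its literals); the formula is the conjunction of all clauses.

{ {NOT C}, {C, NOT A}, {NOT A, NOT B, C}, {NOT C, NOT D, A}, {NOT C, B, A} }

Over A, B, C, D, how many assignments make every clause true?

4

There are 2^4 = 16 truth assignments over (A, B, C, D).
Check each against the 5 clauses (columns in the order A, B, C, D):
  F F F F  ✓ satisfies all
  F F F T  ✓ satisfies all
  F F T F  ✗ fails (NOT C)
  F F T T  ✗ fails (NOT C)
  F T F F  ✓ satisfies all
  F T F T  ✓ satisfies all
  F T T F  ✗ fails (NOT C)
  F T T T  ✗ fails (NOT C)
  T F F F  ✗ fails (C OR NOT A)
  T F F T  ✗ fails (C OR NOT A)
  T F T F  ✗ fails (NOT C)
  T F T T  ✗ fails (NOT C)
  T T F F  ✗ fails (C OR NOT A)
  T T F T  ✗ fails (C OR NOT A)
  T T T F  ✗ fails (NOT C)
  T T T T  ✗ fails (NOT C)
4 of the 16 rows are models.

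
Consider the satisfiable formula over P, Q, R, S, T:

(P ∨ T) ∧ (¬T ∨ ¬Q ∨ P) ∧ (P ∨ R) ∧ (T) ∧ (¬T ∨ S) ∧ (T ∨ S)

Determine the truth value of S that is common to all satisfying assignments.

Suppose S = False.
(T) alone gives T = True.
That conflicts with the unit clause (¬T).
So every satisfying assignment has S = True.

True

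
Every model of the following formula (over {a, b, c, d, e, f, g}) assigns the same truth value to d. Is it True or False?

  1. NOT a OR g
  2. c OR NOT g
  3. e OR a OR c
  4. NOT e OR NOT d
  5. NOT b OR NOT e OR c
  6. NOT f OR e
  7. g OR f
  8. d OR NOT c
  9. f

False

Suppose d = true.
(NOT e) alone gives e = false.
(NOT f) alone gives f = false.
Now (f) is unsatisfied and unit — conflict.
So every satisfying assignment has d = False.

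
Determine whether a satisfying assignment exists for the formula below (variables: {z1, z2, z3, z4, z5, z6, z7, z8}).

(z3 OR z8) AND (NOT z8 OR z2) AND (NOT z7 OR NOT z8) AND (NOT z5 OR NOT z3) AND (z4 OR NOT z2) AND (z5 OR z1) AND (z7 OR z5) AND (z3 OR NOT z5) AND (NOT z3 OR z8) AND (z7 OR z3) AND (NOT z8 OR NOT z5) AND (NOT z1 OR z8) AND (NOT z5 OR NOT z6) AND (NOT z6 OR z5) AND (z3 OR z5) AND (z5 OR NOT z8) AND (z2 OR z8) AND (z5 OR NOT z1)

No

Case z3 = true:
Unit clause (NOT z5) forces z5 = false.
Unit clause (z1) forces z1 = true.
But (NOT z1) is also a unit clause — contradiction.
Undo z3 and try z3 = false.
Unit clause (z8) forces z8 = true.
Unit clause (z2) forces z2 = true.
Unit clause (NOT z7) forces z7 = false.
But (z7) is also a unit clause — contradiction.
Both values of z3 lead to a conflict.
No assignment satisfies every clause.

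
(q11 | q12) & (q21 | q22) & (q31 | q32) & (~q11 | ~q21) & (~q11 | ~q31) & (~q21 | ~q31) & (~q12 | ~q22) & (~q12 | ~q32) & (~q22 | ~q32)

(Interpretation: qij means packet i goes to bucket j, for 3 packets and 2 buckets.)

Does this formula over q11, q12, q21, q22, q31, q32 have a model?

Suppose q11 = 1.
(~q21) alone gives q21 = 0.
(q22) alone gives q22 = 1.
(~q31) alone gives q31 = 0.
(q32) alone gives q32 = 1.
But (~q32) is also a unit clause — contradiction.
Undo q11 and try q11 = 0.
(q12) alone gives q12 = 1.
(~q22) alone gives q22 = 0.
(q21) alone gives q21 = 1.
(~q31) alone gives q31 = 0.
(q32) alone gives q32 = 1.
But (~q32) is also a unit clause — contradiction.
Both values of q11 lead to a conflict.
No assignment satisfies every clause.

Unsatisfiable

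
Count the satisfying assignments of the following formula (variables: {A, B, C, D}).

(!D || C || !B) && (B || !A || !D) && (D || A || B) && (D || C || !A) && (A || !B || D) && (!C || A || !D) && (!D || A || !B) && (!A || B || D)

3

There are 2^4 = 16 truth assignments over (A, B, C, D).
Split on A. With A = true, the clauses containing A are satisfied and !A drops from the rest; 2 of the 2^3 = 8 assignments to the other variables satisfy what remains.
With A = false, by the same count on the reduced clause set, 1 assignment works.
(One model: A=F, B=F, C=F, D=T.)
Total: 2 + 1 = 3.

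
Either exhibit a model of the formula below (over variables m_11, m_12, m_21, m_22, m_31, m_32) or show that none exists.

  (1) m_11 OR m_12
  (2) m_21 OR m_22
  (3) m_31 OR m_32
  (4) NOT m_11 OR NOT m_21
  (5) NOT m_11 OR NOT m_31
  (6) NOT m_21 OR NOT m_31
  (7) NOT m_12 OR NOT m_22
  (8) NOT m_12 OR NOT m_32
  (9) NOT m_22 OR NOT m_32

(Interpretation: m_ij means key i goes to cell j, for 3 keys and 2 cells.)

UNSATISFIABLE

Case m_11 = true:
(NOT m_21) alone gives m_21 = false.
(m_22) alone gives m_22 = true.
(NOT m_31) alone gives m_31 = false.
(m_32) alone gives m_32 = true.
Now (NOT m_32) is unsatisfied and unit — conflict.
Backtrack on m_11: now try m_11 = false.
(m_12) alone gives m_12 = true.
(NOT m_22) alone gives m_22 = false.
(m_21) alone gives m_21 = true.
(NOT m_31) alone gives m_31 = false.
(m_32) alone gives m_32 = true.
Now (NOT m_32) is unsatisfied and unit — conflict.
Either choice for m_11 ends in contradiction.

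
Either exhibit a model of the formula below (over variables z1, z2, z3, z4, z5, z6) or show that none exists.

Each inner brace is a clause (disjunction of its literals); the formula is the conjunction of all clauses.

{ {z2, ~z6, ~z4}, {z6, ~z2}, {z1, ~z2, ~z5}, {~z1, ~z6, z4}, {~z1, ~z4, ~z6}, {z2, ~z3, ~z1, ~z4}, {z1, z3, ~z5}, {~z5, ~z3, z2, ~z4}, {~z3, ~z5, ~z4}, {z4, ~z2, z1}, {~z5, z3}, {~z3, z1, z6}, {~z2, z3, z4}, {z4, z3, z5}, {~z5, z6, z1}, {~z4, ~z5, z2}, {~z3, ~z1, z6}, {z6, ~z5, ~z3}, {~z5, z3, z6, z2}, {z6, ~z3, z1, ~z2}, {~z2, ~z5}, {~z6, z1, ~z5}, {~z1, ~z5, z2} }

z1: 0, z2: 0, z3: 1, z4: 0, z5: 0, z6: 1

Branch on z6: set z6 = 1.
Branch on z2: set z2 = 0.
Unit clause (~z4) forces z4 = 0.
Unit clause (~z1) forces z1 = 0.
Unit clause (~z5) forces z5 = 0.
Unit clause (z3) forces z3 = 1.
All clauses are satisfied.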